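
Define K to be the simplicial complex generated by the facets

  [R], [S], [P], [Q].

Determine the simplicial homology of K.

Take the total order P < Q < R < S on the vertex set. Then K (dimension 0) consists of the simplices:

  0-simplices (4): P, Q, R, S

giving chain groups C_0 ≅ Z^4.

Now H_k = ker ∂_k / im ∂_{k+1}, so:

  H_0: rank C_0 − rank ∂_1 = 4 − 0 = 4, and there is no ∂_1, so H_0 ≅ Z^4.

H_0 = Z^4.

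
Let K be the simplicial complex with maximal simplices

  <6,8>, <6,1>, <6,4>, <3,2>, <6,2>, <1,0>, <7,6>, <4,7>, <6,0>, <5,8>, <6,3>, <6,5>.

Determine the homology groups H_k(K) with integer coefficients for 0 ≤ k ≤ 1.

Fix the vertex order 0 < 1 < 2 < 3 < 4 < 5 < 6 < 7 < 8 and write every simplex with vertices in increasing order. Then dim K = 1 and the simplices of K are:

  0-simplices (9): [0], [1], [2], [3], [4], [5], [6], [7], [8]
  1-simplices (12): [0,1], [0,6], [1,6], [2,3], [2,6], [3,6], [4,6], [4,7], [5,6], [5,8], [6,7], [6,8]

giving chain groups C_0 ≅ Z^9, C_1 ≅ Z^12.

∂_1: C_1 → C_0 sends each edge [p,q] (with p < q) to q − p. For instance
  ∂[2,6] = [6] − [2].
The resulting 9×12 matrix has rank 8, and its Smith normal form has invariant factors (1,1,1,1,1,1,1,1).

Computing H_k = (kernel of ∂_k) / (image of ∂_{k+1}):

  H_0: rank C_0 − rank ∂_1 = 9 − 8 = 1, and the invariant factors of ∂_1 are all 1, so H_0 = Z.
  H_1: rank ker ∂_1 − rank ∂_2 = (12 − 8) − 0 = 4, and there is no ∂_2, so H_1 = Z^4.

H_0 ≅ Z,  H_1 ≅ Z^4.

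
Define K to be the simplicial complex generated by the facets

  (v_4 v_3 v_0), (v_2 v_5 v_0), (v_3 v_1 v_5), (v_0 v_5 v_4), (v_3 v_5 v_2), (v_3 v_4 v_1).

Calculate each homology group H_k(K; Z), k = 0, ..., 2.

H_0 = Z,  H_1 = Z,  H_2 = 0.

Fix the vertex order v_0 < v_1 < v_2 < v_3 < v_4 < v_5 and write every simplex with vertices in increasing order. Then dim K = 2 and the simplices of K are:

  0-simplices (6): [v_0], [v_1], [v_2], [v_3], [v_4], [v_5]
  1-simplices (12): [v_0,v_2], [v_0,v_3], [v_0,v_4], [v_0,v_5], [v_1,v_3], [v_1,v_4], [v_1,v_5], [v_2,v_3], [v_2,v_5], [v_3,v_4], [v_3,v_5], [v_4,v_5]
  2-simplices (6): [v_0,v_2,v_5], [v_0,v_3,v_4], [v_0,v_4,v_5], [v_1,v_3,v_4], [v_1,v_3,v_5], [v_2,v_3,v_5]

Hence C_0 ≅ Z^6, C_1 ≅ Z^12, C_2 ≅ Z^6.

Boundary ∂_1: C_1 → C_0 sends each edge [p,q] (with p < q) to q − p. For instance
  ∂[v_0,v_4] = [v_4] − [v_0].
This gives a 6×12 integer matrix of rank 5; reducing to Smith normal form yields diagonal entries (1,1,1,1,1).

Boundary ∂_2: C_2 → C_1 maps a triangle to the signed sum of its edges. For instance
  ∂[v_2,v_3,v_5] = [v_3,v_5] − [v_2,v_5] + [v_2,v_3],
  ∂[v_1,v_3,v_4] = [v_3,v_4] − [v_1,v_4] + [v_1,v_3].
The 12×6 boundary matrix has rank 6 and Smith normal form diag(1,1,1,1,1,1).

Computing H_k = (kernel of ∂_k) / (image of ∂_{k+1}):

  H_0: rank C_0 − rank ∂_1 = 6 − 5 = 1, and the invariant factors of ∂_1 are all 1, so H_0 ≅ Z.
  H_1: rank ker ∂_1 − rank ∂_2 = (12 − 5) − 6 = 1, and the invariant factors of ∂_2 are all 1, so H_1 ≅ Z.
  H_2: rank ker ∂_2 − rank ∂_3 = (6 − 6) − 0 = 0, and there is no ∂_3, so H_2 ≅ 0.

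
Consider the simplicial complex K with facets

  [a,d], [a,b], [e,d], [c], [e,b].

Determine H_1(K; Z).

H_1 = Z.

K has 5 vertices, 4 edges.
rank ∂_1 = 3, rank ∂_2 = 0 ⇒ b_1 = 4 − 3 − 0 = 1. So H_1 = Z.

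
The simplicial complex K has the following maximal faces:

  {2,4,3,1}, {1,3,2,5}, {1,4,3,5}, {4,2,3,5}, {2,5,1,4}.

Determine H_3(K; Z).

Fix the vertex order 1 < 2 < 3 < 4 < 5 and write every simplex with vertices in increasing order. Then dim K = 3 and the simplices of K are:

  0-simplices (5): [1], [2], [3], [4], [5]
  1-simplices (10): [1,2], [1,3], [1,4], [1,5], [2,3], [2,4], [2,5], [3,4], [3,5], [4,5]
  2-simplices (10): [1,2,3], [1,2,4], [1,2,5], [1,3,4], [1,3,5], [1,4,5], [2,3,4], [2,3,5], [2,4,5], [3,4,5]
  3-simplices (5): [1,2,3,4], [1,2,3,5], [1,2,4,5], [1,3,4,5], [2,3,4,5]

so the chain groups are C_0 ≅ Z^5, C_1 ≅ Z^10, C_2 ≅ Z^10, C_3 ≅ Z^5.

Boundary ∂_1: C_1 → C_0 maps an edge to its endpoints' difference, ∂[p,q] = q − p. For instance
  ∂[2,3] = [3] − [2].
The resulting 5×10 matrix has rank 4, and its Smith normal form has invariant factors (1,1,1,1).

Boundary ∂_2: C_2 → C_1 acts by ∂[p,q,r] = [q,r] − [p,r] + [p,q]. For instance
  ∂[2,4,5] = [4,5] − [2,5] + [2,4],
  ∂[2,3,4] = [3,4] − [2,4] + [2,3].
As a 10×10 matrix over Z this has rank 6, with invariant factors (1,1,1,1,1,1).

∂_3: C_3 → C_2 sends each 3-simplex σ to the alternating sum Σ_i (−1)^i (σ with its i-th vertex removed). For instance
  ∂[1,2,4,5] = [2,4,5] − [1,4,5] + [1,2,5] − [1,2,4],
  ∂[1,3,4,5] = [3,4,5] − [1,4,5] + [1,3,5] − [1,3,4].
The 10×5 boundary matrix has rank 4 and Smith normal form diag(1,1,1,1).

Computing H_k = (kernel of ∂_k) / (image of ∂_{k+1}):

  H_3: rank ker ∂_3 − rank ∂_4 = (5 − 4) − 0 = 1, and there is no ∂_4, so H_3 ≅ Z.

H_3 = Z.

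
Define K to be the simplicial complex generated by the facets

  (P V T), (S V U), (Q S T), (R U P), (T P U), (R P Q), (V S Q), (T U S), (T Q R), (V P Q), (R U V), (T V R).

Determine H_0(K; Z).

Order the vertices as P < Q < R < S < T < U < V. Listing each simplex with vertices in this order, K has dimension 2 with simplices:

  0-simplices (7): P, Q, R, S, T, U, V
  1-simplices (18): PQ, PR, PT, PU, PV, QR, QS, QT, QV, RT, RU, RV, ST, SU, SV, TU, TV, UV
  2-simplices (12): PQR, PQV, PRU, PTU, PTV, QRT, QST, QSV, RTV, RUV, STU, SUV

Hence C_0 ≅ Z^7, C_1 ≅ Z^18, C_2 ≅ Z^12.

Boundary ∂_1: C_1 → C_0 sends each edge [p,q] (with p < q) to q − p. For instance
  ∂QT = T − Q.
As a 7×18 matrix over Z this has rank 6, with invariant factors (1,1,1,1,1,1).

Boundary ∂_2: C_2 → C_1 maps a triangle to the signed sum of its edges. For instance
  ∂PTU = TU − PU + PT,
  ∂PTV = TV − PV + PT.
As a 18×12 matrix over Z this has rank 12, with invariant factors (1,1,1,1,1,1,1,1,1,1,1,2).

Reading off H_k = ker ∂_k / im ∂_{k+1}:

  H_0: rank C_0 − rank ∂_1 = 7 − 6 = 1, and the invariant factors of ∂_1 are all 1, so H_0 = Z.

H_0 ≅ Z.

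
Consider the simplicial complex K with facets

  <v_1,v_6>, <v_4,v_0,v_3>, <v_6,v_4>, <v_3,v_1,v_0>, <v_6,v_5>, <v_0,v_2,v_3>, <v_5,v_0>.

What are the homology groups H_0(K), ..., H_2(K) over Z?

Take the total order v_0 < v_1 < v_2 < v_3 < v_4 < v_5 < v_6 on the vertex set. Then K (dimension 2) consists of the simplices:

  0-simplices (7): [v_0], [v_1], [v_2], [v_3], [v_4], [v_5], [v_6]
  1-simplices (11): [v_0,v_1], [v_0,v_2], [v_0,v_3], [v_0,v_4], [v_0,v_5], [v_1,v_3], [v_1,v_6], [v_2,v_3], [v_3,v_4], [v_4,v_6], [v_5,v_6]
  2-simplices (3): [v_0,v_1,v_3], [v_0,v_2,v_3], [v_0,v_3,v_4]

giving chain groups C_0 ≅ Z^7, C_1 ≅ Z^11, C_2 ≅ Z^3.

The boundary map ∂_1: C_1 → C_0 is given by ∂[p,q] = [q] − [p].
This gives a 7×11 integer matrix of rank 6; reducing to Smith normal form yields diagonal entries (1,1,1,1,1,1).

∂_2: C_2 → C_1 sends each 2-simplex [p,q,r] to [q,r] − [p,r] + [p,q]. For instance
  ∂[v_0,v_2,v_3] = [v_2,v_3] − [v_0,v_3] + [v_0,v_2],
  ∂[v_0,v_1,v_3] = [v_1,v_3] − [v_0,v_3] + [v_0,v_1].
This gives a 11×3 integer matrix of rank 3; reducing to Smith normal form yields diagonal entries (1,1,1).

Computing H_k = (kernel of ∂_k) / (image of ∂_{k+1}):

  H_0: rank C_0 − rank ∂_1 = 7 − 6 = 1, and the invariant factors of ∂_1 are all 1, so H_0 = Z.
  H_1: rank ker ∂_1 − rank ∂_2 = (11 − 6) − 3 = 2, and the invariant factors of ∂_2 are all 1, so H_1 = Z^2.
  H_2: rank ker ∂_2 − rank ∂_3 = (3 − 3) − 0 = 0, and there is no ∂_3, so H_2 = 0.

As a check, the Euler characteristic is 7 − 11 + 3 = -1, which agrees with 1 − 2 + 0 = -1.

H_0 = Z,  H_1 = Z^2,  H_2 = 0.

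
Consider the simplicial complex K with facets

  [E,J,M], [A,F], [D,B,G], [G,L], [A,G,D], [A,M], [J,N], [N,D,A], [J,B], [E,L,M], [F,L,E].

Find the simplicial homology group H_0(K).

H_0 = Z.

K has 10 vertices, 19 edges, 6 triangles.
rank ∂_0 = 0, rank ∂_1 = 9 ⇒ b_0 = 10 − 0 − 9 = 1; all invariant factors of ∂_1 are 1 so no torsion. So H_0 = Z.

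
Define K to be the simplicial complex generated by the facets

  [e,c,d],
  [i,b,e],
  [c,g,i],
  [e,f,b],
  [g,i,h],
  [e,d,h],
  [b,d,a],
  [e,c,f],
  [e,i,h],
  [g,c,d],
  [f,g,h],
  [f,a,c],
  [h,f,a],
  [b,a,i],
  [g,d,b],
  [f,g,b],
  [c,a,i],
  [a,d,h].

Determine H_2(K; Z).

H_2 = Z.

Fix the vertex order a < b < c < d < e < f < g < h < i and write every simplex with vertices in increasing order. Then dim K = 2 and the simplices of K are:

  0-simplices (9): a, b, c, d, e, f, g, h, i
  1-simplices (27): ab, ac, ad, af, ah, ai, bd, be, bf, bg, bi, cd, ce, cf, cg, ci, de, dg, dh, ef, eh, ei, fg, fh, gh, gi, hi
  2-simplices (18): abd, abi, acf, aci, adh, afh, bdg, bef, bei, bfg, cde, cdg, cef, cgi, deh, ehi, fgh, ghi

giving chain groups C_0 ≅ Z^9, C_1 ≅ Z^27, C_2 ≅ Z^18.

∂_1: C_1 → C_0 maps an edge to its endpoints' difference, ∂[p,q] = q − p.
This gives a 9×27 integer matrix of rank 8; reducing to Smith normal form yields diagonal entries (1,1,1,1,1,1,1,1).

∂_2: C_2 → C_1 sends each 2-simplex [p,q,r] to [q,r] − [p,r] + [p,q]. For instance
  ∂cef = ef − cf + ce,
  ∂deh = eh − dh + de.
The 27×18 boundary matrix has rank 17 and Smith normal form diag(1,1,1,1,1,1,1,1,1,1,1,1,1,1,1,1,1).

Reading off H_k = ker ∂_k / im ∂_{k+1}:

  H_2: rank ker ∂_2 − rank ∂_3 = (18 − 17) − 0 = 1, and there is no ∂_3, so H_2 ≅ Z.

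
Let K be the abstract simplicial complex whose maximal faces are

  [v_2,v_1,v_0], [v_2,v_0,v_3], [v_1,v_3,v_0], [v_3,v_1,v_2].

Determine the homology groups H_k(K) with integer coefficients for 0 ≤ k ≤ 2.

H_0 = Z,  H_1 = 0,  H_2 = Z.

Fix the vertex order v_0 < v_1 < v_2 < v_3 and write every simplex with vertices in increasing order. Then dim K = 2 and the simplices of K are:

  0-simplices (4): [v_0], [v_1], [v_2], [v_3]
  1-simplices (6): [v_0,v_1], [v_0,v_2], [v_0,v_3], [v_1,v_2], [v_1,v_3], [v_2,v_3]
  2-simplices (4): [v_0,v_1,v_2], [v_0,v_1,v_3], [v_0,v_2,v_3], [v_1,v_2,v_3]

so the chain groups are C_0 ≅ Z^4, C_1 ≅ Z^6, C_2 ≅ Z^4.

The boundary map ∂_1: C_1 → C_0 is given by ∂[p,q] = [q] − [p]. For instance
  ∂[v_0,v_1] = [v_1] − [v_0].
This gives a 4×6 integer matrix of rank 3; reducing to Smith normal form yields diagonal entries (1,1,1).

∂_2: C_2 → C_1 acts by ∂[p,q,r] = [q,r] − [p,r] + [p,q]. For instance
  ∂[v_0,v_2,v_3] = [v_2,v_3] − [v_0,v_3] + [v_0,v_2],
  ∂[v_0,v_1,v_3] = [v_1,v_3] − [v_0,v_3] + [v_0,v_1].
This gives a 6×4 integer matrix of rank 3; reducing to Smith normal form yields diagonal entries (1,1,1).

Now H_k = ker ∂_k / im ∂_{k+1}, so:

  H_0: rank C_0 − rank ∂_1 = 4 − 3 = 1, and the invariant factors of ∂_1 are all 1, so H_0 = Z.
  H_1: rank ker ∂_1 − rank ∂_2 = (6 − 3) − 3 = 0, and the invariant factors of ∂_2 are all 1, so H_1 = 0.
  H_2: rank ker ∂_2 − rank ∂_3 = (4 − 3) − 0 = 1, and there is no ∂_3, so H_2 = Z.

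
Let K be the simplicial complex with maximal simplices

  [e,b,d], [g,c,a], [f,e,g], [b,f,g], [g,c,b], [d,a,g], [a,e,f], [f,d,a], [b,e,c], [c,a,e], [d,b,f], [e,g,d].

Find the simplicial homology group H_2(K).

H_2 ≅ 0.

Fix the vertex order a < b < c < d < e < f < g and write every simplex with vertices in increasing order. Then dim K = 2 and the simplices of K are:

  0-simplices (7): a, b, c, d, e, f, g
  1-simplices (18): ac, ad, ae, af, ag, bc, bd, be, bf, bg, ce, cg, de, df, dg, ef, eg, fg
  2-simplices (12): ace, acg, adf, adg, aef, bce, bcg, bde, bdf, bfg, deg, efg

Hence C_0 ≅ Z^7, C_1 ≅ Z^18, C_2 ≅ Z^12.

∂_1: C_1 → C_0 is given by ∂[p,q] = [q] − [p].
This gives a 7×18 integer matrix of rank 6; reducing to Smith normal form yields diagonal entries (1,1,1,1,1,1).

The boundary map ∂_2: C_2 → C_1 maps a triangle to the signed sum of its edges. For instance
  ∂bfg = fg − bg + bf,
  ∂adf = df − af + ad.
The 18×12 boundary matrix has rank 12 and Smith normal form diag(1,1,1,1,1,1,1,1,1,1,1,2).

Now H_k = ker ∂_k / im ∂_{k+1}, so:

  H_2: rank ker ∂_2 − rank ∂_3 = (12 − 12) − 0 = 0, and there is no ∂_3, so H_2 ≅ 0.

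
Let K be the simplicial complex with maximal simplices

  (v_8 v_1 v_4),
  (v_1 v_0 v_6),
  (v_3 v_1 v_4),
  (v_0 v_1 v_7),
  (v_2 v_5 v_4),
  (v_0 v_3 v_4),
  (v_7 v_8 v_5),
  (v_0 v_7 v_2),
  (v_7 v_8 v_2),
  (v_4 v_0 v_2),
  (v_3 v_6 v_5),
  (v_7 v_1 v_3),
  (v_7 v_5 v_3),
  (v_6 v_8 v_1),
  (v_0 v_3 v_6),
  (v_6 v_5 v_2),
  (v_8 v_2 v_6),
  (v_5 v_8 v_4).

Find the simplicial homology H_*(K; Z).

Fix the vertex order v_0 < v_1 < v_2 < v_3 < v_4 < v_5 < v_6 < v_7 < v_8 and write every simplex with vertices in increasing order. Then dim K = 2 and the simplices of K are:

  0-simplices (9): [v_0], [v_1], [v_2], [v_3], [v_4], [v_5], [v_6], [v_7], [v_8]
  1-simplices (27): (27 of them)
  2-simplices (18): (18 of them)

Hence C_0 ≅ Z^9, C_1 ≅ Z^27, C_2 ≅ Z^18.

∂_1: C_1 → C_0 sends each edge [p,q] (with p < q) to q − p. For instance
  ∂[v_5,v_6] = [v_6] − [v_5].
This gives a 9×27 integer matrix of rank 8; reducing to Smith normal form yields diagonal entries (1,1,1,1,1,1,1,1).

The boundary map ∂_2: C_2 → C_1 maps a triangle to the signed sum of its edges. For instance
  ∂[v_2,v_6,v_8] = [v_6,v_8] − [v_2,v_8] + [v_2,v_6],
  ∂[v_0,v_3,v_6] = [v_3,v_6] − [v_0,v_6] + [v_0,v_3].
This gives a 27×18 integer matrix of rank 18; reducing to Smith normal form yields diagonal entries (1,1,1,1,1,1,1,1,1,1,1,1,1,1,1,1,1,2).

From H_k ≅ ker(∂_k) / im(∂_{k+1}) we obtain:

  H_0: rank C_0 − rank ∂_1 = 9 − 8 = 1, and the invariant factors of ∂_1 are all 1, so H_0 ≅ Z.
  H_1: rank ker ∂_1 − rank ∂_2 = (27 − 8) − 18 = 1, and ∂_2 has invariant factor 2 > 1, so H_1 ≅ Z × Z/2.
  H_2: rank ker ∂_2 − rank ∂_3 = (18 − 18) − 0 = 0, and there is no ∂_3, so H_2 ≅ 0.

H_0 = Z,  H_1 = Z × Z/2,  H_2 = 0.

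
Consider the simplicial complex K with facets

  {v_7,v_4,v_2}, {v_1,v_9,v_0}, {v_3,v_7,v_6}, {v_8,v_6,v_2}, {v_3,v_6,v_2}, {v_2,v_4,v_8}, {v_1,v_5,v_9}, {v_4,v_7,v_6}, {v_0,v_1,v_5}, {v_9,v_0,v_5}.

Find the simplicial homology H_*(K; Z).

H_0 = Z^2,  H_1 = Z,  H_2 = Z.

We work with the vertex ordering v_0 < v_1 < v_2 < v_3 < v_4 < v_5 < v_6 < v_7 < v_8 < v_9. The simplices of K, each written with vertices in increasing order, are:

  0-simplices (10): [v_0], [v_1], [v_2], [v_3], [v_4], [v_5], [v_6], [v_7], [v_8], [v_9]
  1-simplices (18): (18 of them)
  2-simplices (10): [v_0,v_1,v_5], [v_0,v_1,v_9], [v_0,v_5,v_9], [v_1,v_5,v_9], [v_2,v_3,v_6], [v_2,v_4,v_7], [v_2,v_4,v_8], [v_2,v_6,v_8], [v_3,v_6,v_7], [v_4,v_6,v_7]

giving chain groups C_0 ≅ Z^10, C_1 ≅ Z^18, C_2 ≅ Z^10.

The boundary map ∂_1: C_1 → C_0 is given by ∂[p,q] = [q] − [p]. For instance
  ∂[v_6,v_8] = [v_8] − [v_6].
This gives a 10×18 integer matrix of rank 8; reducing to Smith normal form yields diagonal entries (1,1,1,1,1,1,1,1).

Boundary ∂_2: C_2 → C_1 acts by ∂[p,q,r] = [q,r] − [p,r] + [p,q]. For instance
  ∂[v_2,v_4,v_8] = [v_4,v_8] − [v_2,v_8] + [v_2,v_4],
  ∂[v_0,v_5,v_9] = [v_5,v_9] − [v_0,v_9] + [v_0,v_5].
The 18×10 boundary matrix has rank 9 and Smith normal form diag(1,1,1,1,1,1,1,1,1).

From H_k ≅ ker(∂_k) / im(∂_{k+1}) we obtain:

  H_0: rank C_0 − rank ∂_1 = 10 − 8 = 2, and the invariant factors of ∂_1 are all 1, so H_0 = Z^2.
  H_1: rank ker ∂_1 − rank ∂_2 = (18 − 8) − 9 = 1, and the invariant factors of ∂_2 are all 1, so H_1 = Z.
  H_2: rank ker ∂_2 − rank ∂_3 = (10 − 9) − 0 = 1, and there is no ∂_3, so H_2 = Z.

(K is a triangulation of the disjoint union of the cylinder S^1 x I and the 2-sphere S^2.)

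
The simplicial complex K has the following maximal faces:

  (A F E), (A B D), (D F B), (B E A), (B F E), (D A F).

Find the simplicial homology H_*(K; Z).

Fix the vertex order A < B < D < E < F and write every simplex with vertices in increasing order. Then dim K = 2 and the simplices of K are:

  0-simplices (5): A, B, D, E, F
  1-simplices (9): AB, AD, AE, AF, BD, BE, BF, DF, EF
  2-simplices (6): ABD, ABE, ADF, AEF, BDF, BEF

Hence C_0 ≅ Z^5, C_1 ≅ Z^9, C_2 ≅ Z^6.

Boundary ∂_1: C_1 → C_0 maps an edge to its endpoints' difference, ∂[p,q] = q − p. For instance
  ∂AE = E − A.
This gives a 5×9 integer matrix of rank 4; reducing to Smith normal form yields diagonal entries (1,1,1,1).

Boundary ∂_2: C_2 → C_1 maps a triangle to the signed sum of its edges. For instance
  ∂BDF = DF − BF + BD,
  ∂ABE = BE − AE + AB.
This gives a 9×6 integer matrix of rank 5; reducing to Smith normal form yields diagonal entries (1,1,1,1,1).

Reading off H_k = ker ∂_k / im ∂_{k+1}:

  H_0: rank C_0 − rank ∂_1 = 5 − 4 = 1, and the invariant factors of ∂_1 are all 1, so H_0 ≅ Z.
  H_1: rank ker ∂_1 − rank ∂_2 = (9 − 4) − 5 = 0, and the invariant factors of ∂_2 are all 1, so H_1 ≅ 0.
  H_2: rank ker ∂_2 − rank ∂_3 = (6 − 5) − 0 = 1, and there is no ∂_3, so H_2 ≅ Z.

H_0 ≅ Z,  H_1 = 0,  H_2 ≅ Z.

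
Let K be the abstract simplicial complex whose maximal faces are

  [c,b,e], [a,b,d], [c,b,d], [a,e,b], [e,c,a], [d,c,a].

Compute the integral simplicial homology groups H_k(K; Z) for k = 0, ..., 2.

H_0 = Z,  H_1 = 0,  H_2 = Z.

Fix the vertex order a < b < c < d < e and write every simplex with vertices in increasing order. Then dim K = 2 and the simplices of K are:

  0-simplices (5): a, b, c, d, e
  1-simplices (9): ab, ac, ad, ae, bc, bd, be, cd, ce
  2-simplices (6): abd, abe, acd, ace, bcd, bce

so the chain groups are C_0 ≅ Z^5, C_1 ≅ Z^9, C_2 ≅ Z^6.

Boundary ∂_1: C_1 → C_0 is given by ∂[p,q] = [q] − [p]. For instance
  ∂ac = c − a.
As a 5×9 matrix over Z this has rank 4, with invariant factors (1,1,1,1).

The boundary map ∂_2: C_2 → C_1 acts by ∂[p,q,r] = [q,r] − [p,r] + [p,q]. For instance
  ∂bce = ce − be + bc,
  ∂abe = be − ae + ab.
This gives a 9×6 integer matrix of rank 5; reducing to Smith normal form yields diagonal entries (1,1,1,1,1).

Now H_k = ker ∂_k / im ∂_{k+1}, so:

  H_0: rank C_0 − rank ∂_1 = 5 − 4 = 1, and the invariant factors of ∂_1 are all 1, so H_0 = Z.
  H_1: rank ker ∂_1 − rank ∂_2 = (9 − 4) − 5 = 0, and the invariant factors of ∂_2 are all 1, so H_1 = 0.
  H_2: rank ker ∂_2 − rank ∂_3 = (6 − 5) − 0 = 1, and there is no ∂_3, so H_2 = Z.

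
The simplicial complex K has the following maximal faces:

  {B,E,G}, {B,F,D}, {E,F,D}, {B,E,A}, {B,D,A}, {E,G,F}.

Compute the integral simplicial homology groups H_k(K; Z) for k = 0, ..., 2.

K has 6 vertices, 12 edges, 6 triangles.
rank ∂_0 = 0, rank ∂_1 = 5 ⇒ b_0 = 6 − 0 − 5 = 1; all invariant factors of ∂_1 are 1 so no torsion. So H_0 = Z.
rank ∂_1 = 5, rank ∂_2 = 6 ⇒ b_1 = 12 − 5 − 6 = 1; all invariant factors of ∂_2 are 1 so no torsion. So H_1 = Z.
rank ∂_2 = 6, rank ∂_3 = 0 ⇒ b_2 = 6 − 6 − 0 = 0. So H_2 = 0.

H_0 ≅ Z,  H_1 ≅ Z,  H_2 = 0.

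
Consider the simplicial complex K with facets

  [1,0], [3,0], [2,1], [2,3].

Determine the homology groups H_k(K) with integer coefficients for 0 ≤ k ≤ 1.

H_0 = Z,  H_1 = Z.

K has 4 vertices, 4 edges.
rank ∂_0 = 0, rank ∂_1 = 3 ⇒ b_0 = 4 − 0 − 3 = 1; all invariant factors of ∂_1 are 1 so no torsion. So H_0 ≅ Z.
rank ∂_1 = 3, rank ∂_2 = 0 ⇒ b_1 = 4 − 3 − 0 = 1. So H_1 ≅ Z.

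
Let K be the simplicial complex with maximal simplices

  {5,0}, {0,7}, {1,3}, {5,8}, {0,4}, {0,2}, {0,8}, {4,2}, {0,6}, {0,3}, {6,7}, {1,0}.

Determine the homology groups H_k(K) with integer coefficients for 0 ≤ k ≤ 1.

H_0 = Z,  H_1 = Z^4.

Fix the vertex order 0 < 1 < 2 < 3 < 4 < 5 < 6 < 7 < 8 and write every simplex with vertices in increasing order. Then dim K = 1 and the simplices of K are:

  0-simplices (9): [0], [1], [2], [3], [4], [5], [6], [7], [8]
  1-simplices (12): [0,1], [0,2], [0,3], [0,4], [0,5], [0,6], [0,7], [0,8], [1,3], [2,4], [5,8], [6,7]

Hence C_0 ≅ Z^9, C_1 ≅ Z^12.

∂_1: C_1 → C_0 sends each edge [p,q] (with p < q) to q − p.
The 9×12 boundary matrix has rank 8 and Smith normal form diag(1,1,1,1,1,1,1,1).

Computing H_k = (kernel of ∂_k) / (image of ∂_{k+1}):

  H_0: rank C_0 − rank ∂_1 = 9 − 8 = 1, and the invariant factors of ∂_1 are all 1, so H_0 = Z.
  H_1: rank ker ∂_1 − rank ∂_2 = (12 − 8) − 0 = 4, and there is no ∂_2, so H_1 = Z^4.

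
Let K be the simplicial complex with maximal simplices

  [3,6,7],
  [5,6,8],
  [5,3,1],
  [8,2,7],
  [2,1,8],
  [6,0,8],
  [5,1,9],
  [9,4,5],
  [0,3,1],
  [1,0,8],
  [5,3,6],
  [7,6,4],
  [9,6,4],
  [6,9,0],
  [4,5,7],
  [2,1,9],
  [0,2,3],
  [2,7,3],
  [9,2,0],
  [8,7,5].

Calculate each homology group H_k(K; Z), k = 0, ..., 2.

H_0 = Z,  H_1 = Z ⊕ Z/2Z,  H_2 = 0.

Take the total order 0 < 1 < 2 < 3 < 4 < 5 < 6 < 7 < 8 < 9 on the vertex set. Then K (dimension 2) consists of the simplices:

  0-simplices (10): [0], [1], [2], [3], [4], [5], [6], [7], [8], [9]
  1-simplices (30): (30 of them)
  2-simplices (20): (20 of them)

giving chain groups C_0 ≅ Z^10, C_1 ≅ Z^30, C_2 ≅ Z^20.

∂_1: C_1 → C_0 is given by ∂[p,q] = [q] − [p].
The 10×30 boundary matrix has rank 9 and Smith normal form diag(1,1,1,1,1,1,1,1,1).

The boundary map ∂_2: C_2 → C_1 sends each 2-simplex [p,q,r] to [q,r] − [p,r] + [p,q]. For instance
  ∂[1,2,9] = [2,9] − [1,9] + [1,2],
  ∂[1,2,8] = [2,8] − [1,8] + [1,2].
The resulting 30×20 matrix has rank 20, and its Smith normal form has invariant factors (1,1,1,1,1,1,1,1,1,1,1,1,1,1,1,1,1,1,1,2).

Computing H_k = (kernel of ∂_k) / (image of ∂_{k+1}):

  H_0: rank C_0 − rank ∂_1 = 10 − 9 = 1, and the invariant factors of ∂_1 are all 1, so H_0 ≅ Z.
  H_1: rank ker ∂_1 − rank ∂_2 = (30 − 9) − 20 = 1, and ∂_2 has invariant factor 2 > 1, so H_1 ≅ Z ⊕ Z/2Z.
  H_2: rank ker ∂_2 − rank ∂_3 = (20 − 20) − 0 = 0, and there is no ∂_3, so H_2 ≅ 0.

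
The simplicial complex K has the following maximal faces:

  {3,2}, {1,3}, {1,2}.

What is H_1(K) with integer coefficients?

Order the vertices as 1 < 2 < 3. Listing each simplex with vertices in this order, K has dimension 1 with simplices:

  0-simplices (3): [1], [2], [3]
  1-simplices (3): [1,2], [1,3], [2,3]

Hence C_0 ≅ Z^3, C_1 ≅ Z^3.

The boundary map ∂_1: C_1 → C_0 is given by ∂[p,q] = [q] − [p]. For instance
  ∂[1,3] = [3] − [1].
As a 3×3 matrix over Z this has rank 2, with invariant factors (1,1).

Computing H_k = (kernel of ∂_k) / (image of ∂_{k+1}):

  H_1: rank ker ∂_1 − rank ∂_2 = (3 − 2) − 0 = 1, and there is no ∂_2, so H_1 ≅ Z.

H_1 = Z.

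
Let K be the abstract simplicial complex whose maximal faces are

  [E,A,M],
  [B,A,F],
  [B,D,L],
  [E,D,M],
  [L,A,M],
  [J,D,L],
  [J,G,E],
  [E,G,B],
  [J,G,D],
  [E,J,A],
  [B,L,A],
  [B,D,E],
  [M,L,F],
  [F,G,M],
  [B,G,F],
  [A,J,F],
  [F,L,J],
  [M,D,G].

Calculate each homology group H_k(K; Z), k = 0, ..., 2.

Fix the vertex order A < B < D < E < F < G < J < L < M and write every simplex with vertices in increasing order. Then dim K = 2 and the simplices of K are:

  0-simplices (9): A, B, D, E, F, G, J, L, M
  1-simplices (27): AB, AE, AF, AJ, AL, AM, BD, BE, BF, BG, BL, DE, DG, DJ, DL, DM, EG, EJ, EM, FG, FJ, FL, FM, GJ, GM, JL, LM
  2-simplices (18): ABF, ABL, AEJ, AEM, AFJ, ALM, BDE, BDL, BEG, BFG, DEM, DGJ, DGM, DJL, EGJ, FGM, FJL, FLM

so the chain groups are C_0 ≅ Z^9, C_1 ≅ Z^27, C_2 ≅ Z^18.

Boundary ∂_1: C_1 → C_0 maps an edge to its endpoints' difference, ∂[p,q] = q − p. For instance
  ∂FL = L − F.
The 9×27 boundary matrix has rank 8 and Smith normal form diag(1,1,1,1,1,1,1,1).

Boundary ∂_2: C_2 → C_1 sends each 2-simplex [p,q,r] to [q,r] − [p,r] + [p,q]. For instance
  ∂DJL = JL − DL + DJ,
  ∂FGM = GM − FM + FG.
As a 27×18 matrix over Z this has rank 18, with invariant factors (1,1,1,1,1,1,1,1,1,1,1,1,1,1,1,1,1,2).

From H_k ≅ ker(∂_k) / im(∂_{k+1}) we obtain:

  H_0: rank C_0 − rank ∂_1 = 9 − 8 = 1, and the invariant factors of ∂_1 are all 1, so H_0 = Z.
  H_1: rank ker ∂_1 − rank ∂_2 = (27 − 8) − 18 = 1, and ∂_2 has invariant factor 2 > 1, so H_1 = Z ⊕ Z/2Z.
  H_2: rank ker ∂_2 − rank ∂_3 = (18 − 18) − 0 = 0, and there is no ∂_3, so H_2 = 0.

H_0 ≅ Z,  H_1 ≅ Z ⊕ Z/2Z,  H_2 = 0.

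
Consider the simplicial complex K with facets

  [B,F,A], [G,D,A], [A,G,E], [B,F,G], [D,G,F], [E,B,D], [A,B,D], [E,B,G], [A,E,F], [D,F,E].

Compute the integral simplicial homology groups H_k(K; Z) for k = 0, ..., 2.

Fix the vertex order A < B < D < E < F < G and write every simplex with vertices in increasing order. Then dim K = 2 and the simplices of K are:

  0-simplices (6): A, B, D, E, F, G
  1-simplices (15): AB, AD, AE, AF, AG, BD, BE, BF, BG, DE, DF, DG, EF, EG, FG
  2-simplices (10): ABD, ABF, ADG, AEF, AEG, BDE, BEG, BFG, DEF, DFG

so the chain groups are C_0 ≅ Z^6, C_1 ≅ Z^15, C_2 ≅ Z^10.

Boundary ∂_1: C_1 → C_0 is given by ∂[p,q] = [q] − [p].
The 6×15 boundary matrix has rank 5 and Smith normal form diag(1,1,1,1,1).

∂_2: C_2 → C_1 maps a triangle to the signed sum of its edges. For instance
  ∂DEF = EF − DF + DE,
  ∂BDE = DE − BE + BD.
The 15×10 boundary matrix has rank 10 and Smith normal form diag(1,1,1,1,1,1,1,1,1,2).

From H_k ≅ ker(∂_k) / im(∂_{k+1}) we obtain:

  H_0: rank C_0 − rank ∂_1 = 6 − 5 = 1, and the invariant factors of ∂_1 are all 1, so H_0 ≅ Z.
  H_1: rank ker ∂_1 − rank ∂_2 = (15 − 5) − 10 = 0, and ∂_2 has invariant factor 2 > 1, so H_1 ≅ Z_2.
  H_2: rank ker ∂_2 − rank ∂_3 = (10 − 10) − 0 = 0, and there is no ∂_3, so H_2 ≅ 0.

H_0 = Z,  H_1 = Z_2,  H_2 = 0.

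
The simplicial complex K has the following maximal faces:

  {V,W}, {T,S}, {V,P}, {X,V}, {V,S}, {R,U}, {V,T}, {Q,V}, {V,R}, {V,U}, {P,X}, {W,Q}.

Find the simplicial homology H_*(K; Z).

K has 9 vertices, 12 edges.
rank ∂_0 = 0, rank ∂_1 = 8 ⇒ b_0 = 9 − 0 − 8 = 1; all invariant factors of ∂_1 are 1 so no torsion. So H_0 = Z.
rank ∂_1 = 8, rank ∂_2 = 0 ⇒ b_1 = 12 − 8 − 0 = 4. So H_1 = Z^4.

H_0 = Z,  H_1 = Z^4.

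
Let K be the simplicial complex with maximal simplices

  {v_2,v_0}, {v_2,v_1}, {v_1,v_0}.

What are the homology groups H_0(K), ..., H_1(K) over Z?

Order the vertices as v_0 < v_1 < v_2. Listing each simplex with vertices in this order, K has dimension 1 with simplices:

  0-simplices (3): [v_0], [v_1], [v_2]
  1-simplices (3): [v_0,v_1], [v_0,v_2], [v_1,v_2]

so the chain groups are C_0 ≅ Z^3, C_1 ≅ Z^3.

Boundary ∂_1: C_1 → C_0 is given by ∂[p,q] = [q] − [p]. For instance
  ∂[v_0,v_1] = [v_1] − [v_0].
The 3×3 boundary matrix has rank 2 and Smith normal form diag(1,1).

Computing H_k = (kernel of ∂_k) / (image of ∂_{k+1}):

  H_0: rank C_0 − rank ∂_1 = 3 − 2 = 1, and the invariant factors of ∂_1 are all 1, so H_0 = Z.
  H_1: rank ker ∂_1 − rank ∂_2 = (3 − 2) − 0 = 1, and there is no ∂_2, so H_1 = Z.

As a check, the Euler characteristic is 3 − 3 = 0, which agrees with 1 − 1 = 0.

H_0 ≅ Z,  H_1 ≅ Z.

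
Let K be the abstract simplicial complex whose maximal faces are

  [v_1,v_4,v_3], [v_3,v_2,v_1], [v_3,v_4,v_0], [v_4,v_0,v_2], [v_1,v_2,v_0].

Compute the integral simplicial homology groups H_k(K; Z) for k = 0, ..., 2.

K has 5 vertices, 10 edges, 5 triangles.
rank ∂_0 = 0, rank ∂_1 = 4 ⇒ b_0 = 5 − 0 − 4 = 1; all invariant factors of ∂_1 are 1 so no torsion. So H_0 ≅ Z.
rank ∂_1 = 4, rank ∂_2 = 5 ⇒ b_1 = 10 − 4 − 5 = 1; all invariant factors of ∂_2 are 1 so no torsion. So H_1 ≅ Z.
rank ∂_2 = 5, rank ∂_3 = 0 ⇒ b_2 = 5 − 5 − 0 = 0. So H_2 ≅ 0.

H_0 ≅ Z,  H_1 ≅ Z,  H_2 = 0.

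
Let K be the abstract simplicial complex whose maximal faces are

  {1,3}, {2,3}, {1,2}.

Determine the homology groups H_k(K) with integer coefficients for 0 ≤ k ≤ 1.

Take the total order 1 < 2 < 3 on the vertex set. Then K (dimension 1) consists of the simplices:

  0-simplices (3): [1], [2], [3]
  1-simplices (3): [1,2], [1,3], [2,3]

Hence C_0 ≅ Z^3, C_1 ≅ Z^3.

∂_1: C_1 → C_0 maps an edge to its endpoints' difference, ∂[p,q] = q − p. For instance
  ∂[2,3] = [3] − [2].
This gives a 3×3 integer matrix of rank 2; reducing to Smith normal form yields diagonal entries (1,1).

From H_k ≅ ker(∂_k) / im(∂_{k+1}) we obtain:

  H_0: rank C_0 − rank ∂_1 = 3 − 2 = 1, and the invariant factors of ∂_1 are all 1, so H_0 = Z.
  H_1: rank ker ∂_1 − rank ∂_2 = (3 − 2) − 0 = 1, and there is no ∂_2, so H_1 = Z.

As a check, the Euler characteristic is 3 − 3 = 0, which agrees with 1 − 1 = 0.

H_0 ≅ Z,  H_1 ≅ Z.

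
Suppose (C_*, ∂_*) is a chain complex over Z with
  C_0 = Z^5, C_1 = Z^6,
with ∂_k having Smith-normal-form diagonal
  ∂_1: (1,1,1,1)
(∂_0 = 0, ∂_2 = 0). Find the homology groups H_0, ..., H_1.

H_0 = Z,  H_1 = Z^2.

H_0: b_0 = 5 − 0 − 4 = 1; torsion from ∂_1 factors > 1: none. So H_0 = Z.
H_1: b_1 = 6 − 4 − 0 = 2; torsion from ∂_2 factors > 1: none. So H_1 = Z^2.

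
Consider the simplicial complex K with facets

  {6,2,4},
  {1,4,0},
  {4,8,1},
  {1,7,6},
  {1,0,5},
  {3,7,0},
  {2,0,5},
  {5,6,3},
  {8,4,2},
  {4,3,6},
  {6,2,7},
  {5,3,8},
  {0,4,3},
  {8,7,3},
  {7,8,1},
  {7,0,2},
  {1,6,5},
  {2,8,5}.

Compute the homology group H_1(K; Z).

H_1 ≅ Z^2.

We work with the vertex ordering 0 < 1 < 2 < 3 < 4 < 5 < 6 < 7 < 8. The simplices of K, each written with vertices in increasing order, are:

  0-simplices (9): [0], [1], [2], [3], [4], [5], [6], [7], [8]
  1-simplices (27): (27 of them)
  2-simplices (18): [0,1,4], [0,1,5], [0,2,5], [0,2,7], [0,3,4], [0,3,7], [1,4,8], [1,5,6], [1,6,7], [1,7,8], [2,4,6], [2,4,8], [2,5,8], [2,6,7], [3,4,6], [3,5,6], [3,5,8], [3,7,8]

Hence C_0 ≅ Z^9, C_1 ≅ Z^27, C_2 ≅ Z^18.

Boundary ∂_1: C_1 → C_0 sends each edge [p,q] (with p < q) to q − p.
As a 9×27 matrix over Z this has rank 8, with invariant factors (1,1,1,1,1,1,1,1).

∂_2: C_2 → C_1 maps a triangle to the signed sum of its edges. For instance
  ∂[3,4,6] = [4,6] − [3,6] + [3,4],
  ∂[2,6,7] = [6,7] − [2,7] + [2,6].
This gives a 27×18 integer matrix of rank 17; reducing to Smith normal form yields diagonal entries (1,1,1,1,1,1,1,1,1,1,1,1,1,1,1,1,1).

Computing H_k = (kernel of ∂_k) / (image of ∂_{k+1}):

  H_1: rank ker ∂_1 − rank ∂_2 = (27 − 8) − 17 = 2, and the invariant factors of ∂_2 are all 1, so H_1 ≅ Z^2.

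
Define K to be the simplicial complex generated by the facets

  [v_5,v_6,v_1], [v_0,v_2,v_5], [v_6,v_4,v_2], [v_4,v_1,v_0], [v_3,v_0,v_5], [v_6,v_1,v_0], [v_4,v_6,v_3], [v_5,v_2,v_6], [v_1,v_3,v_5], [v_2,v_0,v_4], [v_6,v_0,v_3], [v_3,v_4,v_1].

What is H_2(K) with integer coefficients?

K has 7 vertices, 18 edges, 12 triangles.
rank ∂_2 = 12, rank ∂_3 = 0 ⇒ b_2 = 12 − 12 − 0 = 0. So H_2 = 0.

H_2 ≅ 0.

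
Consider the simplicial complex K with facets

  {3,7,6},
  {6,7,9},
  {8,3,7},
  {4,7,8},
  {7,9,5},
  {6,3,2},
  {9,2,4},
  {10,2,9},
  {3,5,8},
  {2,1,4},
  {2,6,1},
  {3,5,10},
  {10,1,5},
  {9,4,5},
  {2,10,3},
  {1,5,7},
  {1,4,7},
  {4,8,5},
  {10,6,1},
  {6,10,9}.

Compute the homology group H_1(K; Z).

Order the vertices as 1 < 2 < 3 < 4 < 5 < 6 < 7 < 8 < 9 < 10. Listing each simplex with vertices in this order, K has dimension 2 with simplices:

  0-simplices (10): [1], [2], [3], [4], [5], [6], [7], [8], [9], [10]
  1-simplices (30): (30 of them)
  2-simplices (20): (20 of them)

Hence C_0 ≅ Z^10, C_1 ≅ Z^30, C_2 ≅ Z^20.

∂_1: C_1 → C_0 sends each edge [p,q] (with p < q) to q − p. For instance
  ∂[2,6] = [6] − [2].
As a 10×30 matrix over Z this has rank 9, with invariant factors (1,1,1,1,1,1,1,1,1).

The boundary map ∂_2: C_2 → C_1 acts by ∂[p,q,r] = [q,r] − [p,r] + [p,q]. For instance
  ∂[2,4,9] = [4,9] − [2,9] + [2,4],
  ∂[1,5,10] = [5,10] − [1,10] + [1,5].
As a 30×20 matrix over Z this has rank 20, with invariant factors (1,1,1,1,1,1,1,1,1,1,1,1,1,1,1,1,1,1,1,2).

From H_k ≅ ker(∂_k) / im(∂_{k+1}) we obtain:

  H_1: rank ker ∂_1 − rank ∂_2 = (30 − 9) − 20 = 1, and ∂_2 has invariant factor 2 > 1, so H_1 = Z ⊕ Z/2.

H_1 ≅ Z ⊕ Z/2.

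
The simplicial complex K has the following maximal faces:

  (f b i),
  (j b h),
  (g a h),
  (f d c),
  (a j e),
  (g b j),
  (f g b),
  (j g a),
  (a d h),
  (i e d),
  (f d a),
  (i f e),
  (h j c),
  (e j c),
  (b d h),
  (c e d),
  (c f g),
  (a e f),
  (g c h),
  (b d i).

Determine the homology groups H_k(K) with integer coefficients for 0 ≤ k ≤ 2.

H_0 ≅ Z,  H_1 ≅ Z ⊕ Z_2,  H_2 = 0.

Order the vertices as a < b < c < d < e < f < g < h < i < j. Listing each simplex with vertices in this order, K has dimension 2 with simplices:

  0-simplices (10): a, b, c, d, e, f, g, h, i, j
  1-simplices (30): ad, ae, af, ag, ah, aj, bd, bf, bg, bh, bi, bj, cd, ce, cf, cg, ch, cj, de, df, dh, di, ef, ei, ej, fg, fi, gh, gj, hj
  2-simplices (20): adf, adh, aef, aej, agh, agj, bdh, bdi, bfg, bfi, bgj, bhj, cde, cdf, cej, cfg, cgh, chj, dei, efi

giving chain groups C_0 ≅ Z^10, C_1 ≅ Z^30, C_2 ≅ Z^20.

Boundary ∂_1: C_1 → C_0 is given by ∂[p,q] = [q] − [p].
The 10×30 boundary matrix has rank 9 and Smith normal form diag(1,1,1,1,1,1,1,1,1).

Boundary ∂_2: C_2 → C_1 maps a triangle to the signed sum of its edges. For instance
  ∂cfg = fg − cg + cf,
  ∂bdh = dh − bh + bd.
As a 30×20 matrix over Z this has rank 20, with invariant factors (1,1,1,1,1,1,1,1,1,1,1,1,1,1,1,1,1,1,1,2).

Reading off H_k = ker ∂_k / im ∂_{k+1}:

  H_0: rank C_0 − rank ∂_1 = 10 − 9 = 1, and the invariant factors of ∂_1 are all 1, so H_0 = Z.
  H_1: rank ker ∂_1 − rank ∂_2 = (30 − 9) − 20 = 1, and ∂_2 has invariant factor 2 > 1, so H_1 = Z ⊕ Z_2.
  H_2: rank ker ∂_2 − rank ∂_3 = (20 − 20) − 0 = 0, and there is no ∂_3, so H_2 = 0.

(K is a triangulation of the Klein bottle.)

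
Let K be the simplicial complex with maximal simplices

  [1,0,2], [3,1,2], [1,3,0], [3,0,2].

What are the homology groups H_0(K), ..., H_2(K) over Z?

Order the vertices as 0 < 1 < 2 < 3. Listing each simplex with vertices in this order, K has dimension 2 with simplices:

  0-simplices (4): [0], [1], [2], [3]
  1-simplices (6): [0,1], [0,2], [0,3], [1,2], [1,3], [2,3]
  2-simplices (4): [0,1,2], [0,1,3], [0,2,3], [1,2,3]

so the chain groups are C_0 ≅ Z^4, C_1 ≅ Z^6, C_2 ≅ Z^4.

Boundary ∂_1: C_1 → C_0 maps an edge to its endpoints' difference, ∂[p,q] = q − p.
This gives a 4×6 integer matrix of rank 3; reducing to Smith normal form yields diagonal entries (1,1,1).

Boundary ∂_2: C_2 → C_1 acts by ∂[p,q,r] = [q,r] − [p,r] + [p,q]. For instance
  ∂[1,2,3] = [2,3] − [1,3] + [1,2],
  ∂[0,1,2] = [1,2] − [0,2] + [0,1].
The resulting 6×4 matrix has rank 3, and its Smith normal form has invariant factors (1,1,1).

Now H_k = ker ∂_k / im ∂_{k+1}, so:

  H_0: rank C_0 − rank ∂_1 = 4 − 3 = 1, and the invariant factors of ∂_1 are all 1, so H_0 ≅ Z.
  H_1: rank ker ∂_1 − rank ∂_2 = (6 − 3) − 3 = 0, and the invariant factors of ∂_2 are all 1, so H_1 ≅ 0.
  H_2: rank ker ∂_2 − rank ∂_3 = (4 − 3) − 0 = 1, and there is no ∂_3, so H_2 ≅ Z.

H_0 ≅ Z,  H_1 = 0,  H_2 ≅ Z.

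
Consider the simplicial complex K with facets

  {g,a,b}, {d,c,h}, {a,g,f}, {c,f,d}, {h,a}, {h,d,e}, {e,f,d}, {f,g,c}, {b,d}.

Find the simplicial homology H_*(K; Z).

We work with the vertex ordering a < b < c < d < e < f < g < h. The simplices of K, each written with vertices in increasing order, are:

  0-simplices (8): a, b, c, d, e, f, g, h
  1-simplices (16): ab, af, ag, ah, bd, bg, cd, cf, cg, ch, de, df, dh, ef, eh, fg
  2-simplices (7): abg, afg, cdf, cdh, cfg, def, deh

Hence C_0 ≅ Z^8, C_1 ≅ Z^16, C_2 ≅ Z^7.

The boundary map ∂_1: C_1 → C_0 sends each edge [p,q] (with p < q) to q − p. For instance
  ∂eh = h − e.
As a 8×16 matrix over Z this has rank 7, with invariant factors (1,1,1,1,1,1,1).

∂_2: C_2 → C_1 acts by ∂[p,q,r] = [q,r] − [p,r] + [p,q]. For instance
  ∂cfg = fg − cg + cf,
  ∂cdf = df − cf + cd.
This gives a 16×7 integer matrix of rank 7; reducing to Smith normal form yields diagonal entries (1,1,1,1,1,1,1).

Computing H_k = (kernel of ∂_k) / (image of ∂_{k+1}):

  H_0: rank C_0 − rank ∂_1 = 8 − 7 = 1, and the invariant factors of ∂_1 are all 1, so H_0 ≅ Z.
  H_1: rank ker ∂_1 − rank ∂_2 = (16 − 7) − 7 = 2, and the invariant factors of ∂_2 are all 1, so H_1 ≅ Z^2.
  H_2: rank ker ∂_2 − rank ∂_3 = (7 − 7) − 0 = 0, and there is no ∂_3, so H_2 ≅ 0.

H_0 ≅ Z,  H_1 ≅ Z^2,  H_2 = 0.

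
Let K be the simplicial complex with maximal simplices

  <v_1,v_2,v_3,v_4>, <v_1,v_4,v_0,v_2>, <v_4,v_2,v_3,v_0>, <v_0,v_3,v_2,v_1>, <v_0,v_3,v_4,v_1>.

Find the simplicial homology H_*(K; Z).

H_0 ≅ Z,  H_1 = 0,  H_2 = 0,  H_3 ≅ Z.

K has 5 vertices, 10 edges, 10 triangles, 5 3-simplices.
rank ∂_0 = 0, rank ∂_1 = 4 ⇒ b_0 = 5 − 0 − 4 = 1; all invariant factors of ∂_1 are 1 so no torsion. So H_0 ≅ Z.
rank ∂_1 = 4, rank ∂_2 = 6 ⇒ b_1 = 10 − 4 − 6 = 0; all invariant factors of ∂_2 are 1 so no torsion. So H_1 ≅ 0.
rank ∂_2 = 6, rank ∂_3 = 4 ⇒ b_2 = 10 − 6 − 4 = 0; all invariant factors of ∂_3 are 1 so no torsion. So H_2 ≅ 0.
rank ∂_3 = 4, rank ∂_4 = 0 ⇒ b_3 = 5 − 4 − 0 = 1. So H_3 ≅ Z.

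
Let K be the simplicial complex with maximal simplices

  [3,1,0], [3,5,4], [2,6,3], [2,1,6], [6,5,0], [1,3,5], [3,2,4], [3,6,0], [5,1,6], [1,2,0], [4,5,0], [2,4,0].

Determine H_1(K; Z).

H_1 ≅ Z/2.

Take the total order 0 < 1 < 2 < 3 < 4 < 5 < 6 on the vertex set. Then K (dimension 2) consists of the simplices:

  0-simplices (7): [0], [1], [2], [3], [4], [5], [6]
  1-simplices (18): [0,1], [0,2], [0,3], [0,4], [0,5], [0,6], [1,2], [1,3], [1,5], [1,6], [2,3], [2,4], [2,6], [3,4], [3,5], [3,6], [4,5], [5,6]
  2-simplices (12): [0,1,2], [0,1,3], [0,2,4], [0,3,6], [0,4,5], [0,5,6], [1,2,6], [1,3,5], [1,5,6], [2,3,4], [2,3,6], [3,4,5]

Hence C_0 ≅ Z^7, C_1 ≅ Z^18, C_2 ≅ Z^12.

The boundary map ∂_1: C_1 → C_0 is given by ∂[p,q] = [q] − [p].
This gives a 7×18 integer matrix of rank 6; reducing to Smith normal form yields diagonal entries (1,1,1,1,1,1).

The boundary map ∂_2: C_2 → C_1 maps a triangle to the signed sum of its edges. For instance
  ∂[1,5,6] = [5,6] − [1,6] + [1,5],
  ∂[1,3,5] = [3,5] − [1,5] + [1,3].
This gives a 18×12 integer matrix of rank 12; reducing to Smith normal form yields diagonal entries (1,1,1,1,1,1,1,1,1,1,1,2).

From H_k ≅ ker(∂_k) / im(∂_{k+1}) we obtain:

  H_1: rank ker ∂_1 − rank ∂_2 = (18 − 6) − 12 = 0, and ∂_2 has invariant factor 2 > 1, so H_1 = Z/2.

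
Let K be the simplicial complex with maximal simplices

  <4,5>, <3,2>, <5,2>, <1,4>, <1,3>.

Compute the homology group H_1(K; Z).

Fix the vertex order 1 < 2 < 3 < 4 < 5 and write every simplex with vertices in increasing order. Then dim K = 1 and the simplices of K are:

  0-simplices (5): [1], [2], [3], [4], [5]
  1-simplices (5): [1,3], [1,4], [2,3], [2,5], [4,5]

so the chain groups are C_0 ≅ Z^5, C_1 ≅ Z^5.

Boundary ∂_1: C_1 → C_0 is given by ∂[p,q] = [q] − [p].
The 5×5 boundary matrix has rank 4 and Smith normal form diag(1,1,1,1).

Reading off H_k = ker ∂_k / im ∂_{k+1}:

  H_1: rank ker ∂_1 − rank ∂_2 = (5 − 4) − 0 = 1, and there is no ∂_2, so H_1 = Z.

H_1 ≅ Z.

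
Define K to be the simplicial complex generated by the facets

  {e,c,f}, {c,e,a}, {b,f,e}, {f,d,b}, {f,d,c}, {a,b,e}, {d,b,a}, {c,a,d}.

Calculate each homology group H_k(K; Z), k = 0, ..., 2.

Order the vertices as a < b < c < d < e < f. Listing each simplex with vertices in this order, K has dimension 2 with simplices:

  0-simplices (6): a, b, c, d, e, f
  1-simplices (12): ab, ac, ad, ae, bd, be, bf, cd, ce, cf, df, ef
  2-simplices (8): abd, abe, acd, ace, bdf, bef, cdf, cef

giving chain groups C_0 ≅ Z^6, C_1 ≅ Z^12, C_2 ≅ Z^8.

Boundary ∂_1: C_1 → C_0 sends each edge [p,q] (with p < q) to q − p. For instance
  ∂bf = f − b.
The resulting 6×12 matrix has rank 5, and its Smith normal form has invariant factors (1,1,1,1,1).

∂_2: C_2 → C_1 acts by ∂[p,q,r] = [q,r] − [p,r] + [p,q]. For instance
  ∂acd = cd − ad + ac,
  ∂cef = ef − cf + ce.
The resulting 12×8 matrix has rank 7, and its Smith normal form has invariant factors (1,1,1,1,1,1,1).

Now H_k = ker ∂_k / im ∂_{k+1}, so:

  H_0: rank C_0 − rank ∂_1 = 6 − 5 = 1, and the invariant factors of ∂_1 are all 1, so H_0 ≅ Z.
  H_1: rank ker ∂_1 − rank ∂_2 = (12 − 5) − 7 = 0, and the invariant factors of ∂_2 are all 1, so H_1 ≅ 0.
  H_2: rank ker ∂_2 − rank ∂_3 = (8 − 7) − 0 = 1, and there is no ∂_3, so H_2 ≅ Z.

(K is a triangulation of the 2-sphere S^2.)

H_0 ≅ Z,  H_1 = 0,  H_2 ≅ Z.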